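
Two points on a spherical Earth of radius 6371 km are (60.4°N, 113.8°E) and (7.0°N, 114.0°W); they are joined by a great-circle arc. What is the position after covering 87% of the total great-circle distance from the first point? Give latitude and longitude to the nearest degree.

≈ (19°N, 119°W)

The haversine formula gives a central angle δ ≈ 1.796 rad (102.9°) between the endpoints.
Interpolate at f = 0.87 with slerp weights a = sin((1−f)δ)/sin δ ≈ 0.237, b = sin(fδ)/sin δ ≈ 1.026.
p = a·p₁ + b·p₂ ≈ (-0.461, -0.823, 0.331); φ = arcsin(p_z) ≈ 19.35°, λ = atan2(p_y, p_x) ≈ -119.28°.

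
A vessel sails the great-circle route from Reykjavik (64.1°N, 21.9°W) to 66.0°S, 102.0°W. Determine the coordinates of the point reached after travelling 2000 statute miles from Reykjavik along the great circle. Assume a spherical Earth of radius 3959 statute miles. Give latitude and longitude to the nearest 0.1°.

≈ 38.9°N, 45.9°W

Write both endpoints as unit vectors p₁, p₂ with components (cos φ cos λ, cos φ sin λ, sin φ).
The central angle between the endpoints is δ = arccos(p₁·p₂) ≈ 2.484 rad (142.3°). The total great-circle distance is δ·R ≈ 2.484 × 3959 ≈ 9833 mi, so the target fraction is f = 2000/9833 ≈ 0.203.
Interpolate at f ≈ 0.203 with slerp weights a = sin((1−f)δ)/sin δ ≈ 1.501, b = sin(fδ)/sin δ ≈ 0.791.
p = a·p₁ + b·p₂ ≈ (0.542, -0.559, 0.627); φ = arcsin(p_z) ≈ 38.87°, λ = atan2(p_y, p_x) ≈ -45.93°.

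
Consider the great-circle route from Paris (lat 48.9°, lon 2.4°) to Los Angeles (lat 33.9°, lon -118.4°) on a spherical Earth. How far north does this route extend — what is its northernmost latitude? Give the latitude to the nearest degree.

The great circle lies in the plane with unit normal n̂ = (p₁ × p₂)/|p₁ × p₂|.
Here n̂_z ≈ -0.473; the vertex latitude is φ_max = arccos|n̂_z| ≈ 61.7°.

≈ 62°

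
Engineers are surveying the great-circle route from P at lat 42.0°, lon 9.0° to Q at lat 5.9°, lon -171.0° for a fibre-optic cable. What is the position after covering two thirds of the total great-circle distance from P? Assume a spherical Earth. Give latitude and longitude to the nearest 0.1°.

From cos δ = sin φ₁ sin φ₂ + cos φ₁ cos φ₂ cos Δλ, the central angle is δ ≈ 2.306 rad (132.1°).
Interpolate at f = 2/3 with slerp weights a = sin((1−f)δ)/sin δ ≈ 0.937, b = sin(fδ)/sin δ ≈ 1.347.
p = a·p₁ + b·p₂ ≈ (-0.636, -0.101, 0.765); φ = arcsin(p_z) ≈ 49.93°, λ = atan2(p_y, p_x) ≈ -171.00°.

≈ lat 49.9°, lon -171.0°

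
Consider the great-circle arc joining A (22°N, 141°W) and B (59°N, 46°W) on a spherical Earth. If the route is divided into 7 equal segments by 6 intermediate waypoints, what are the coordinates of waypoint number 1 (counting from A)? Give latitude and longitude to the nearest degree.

≈ (31°N, 134°W)

Convert each endpoint to a unit vector on the sphere (x = cos φ cos λ, y = cos φ sin λ, z = sin φ).
The central angle between the endpoints is δ = arccos(p₁·p₂) ≈ 1.288 rad (73.8°).
Interpolate at f = 1/7 with slerp weights a = sin((1−f)δ)/sin δ ≈ 0.930, b = sin(fδ)/sin δ ≈ 0.190.
p = a·p₁ + b·p₂ ≈ (-0.602, -0.613, 0.512); φ = arcsin(p_z) ≈ 30.77°, λ = atan2(p_y, p_x) ≈ -134.47°.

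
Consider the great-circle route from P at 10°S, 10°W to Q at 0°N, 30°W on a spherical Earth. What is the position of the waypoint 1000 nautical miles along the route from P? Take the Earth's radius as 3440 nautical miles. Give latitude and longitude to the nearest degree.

≈ 3°S, 25°W

Convert each endpoint to a unit vector on the sphere (x = cos φ cos λ, y = cos φ sin λ, z = sin φ).
The central angle between the endpoints is δ = arccos(p₁·p₂) ≈ 0.389 rad (22.3°). The total great-circle distance is δ·R ≈ 0.389 × 3440 ≈ 1337 nmi, so the target fraction is f = 1000/1337 ≈ 0.748.
Interpolate at f ≈ 0.748 with slerp weights a = sin((1−f)δ)/sin δ ≈ 0.258, b = sin(fδ)/sin δ ≈ 0.756.
p = a·p₁ + b·p₂ ≈ (0.905, -0.422, -0.045); φ = arcsin(p_z) ≈ -2.57°, λ = atan2(p_y, p_x) ≈ -25.01°.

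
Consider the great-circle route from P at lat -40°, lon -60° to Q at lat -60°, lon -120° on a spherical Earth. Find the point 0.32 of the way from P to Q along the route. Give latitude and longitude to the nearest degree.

≈ lat -49°, lon -73°

The haversine formula gives a central angle δ ≈ 0.725 rad (41.6°) between the endpoints.
Interpolate at f = 0.32 with slerp weights a = sin((1−f)δ)/sin δ ≈ 0.714, b = sin(fδ)/sin δ ≈ 0.347.
p = a·p₁ + b·p₂ ≈ (0.187, -0.624, -0.759); φ = arcsin(p_z) ≈ -49.38°, λ = atan2(p_y, p_x) ≈ -73.34°.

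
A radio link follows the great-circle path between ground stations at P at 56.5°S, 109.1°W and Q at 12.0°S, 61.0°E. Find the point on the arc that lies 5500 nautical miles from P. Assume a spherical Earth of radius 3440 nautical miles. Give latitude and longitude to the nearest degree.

≈ 31°S, 59°E

Convert each endpoint to a unit vector on the sphere (x = cos φ cos λ, y = cos φ sin λ, z = sin φ).
The central angle between the endpoints is δ = arccos(p₁·p₂) ≈ 1.937 rad (111.0°). The total great-circle distance is δ·R ≈ 1.937 × 3440 ≈ 6665 nmi, so the target fraction is f = 5500/6665 ≈ 0.825.
Interpolate at f ≈ 0.825 with slerp weights a = sin((1−f)δ)/sin δ ≈ 0.356, b = sin(fδ)/sin δ ≈ 1.071.
p = a·p₁ + b·p₂ ≈ (0.444, 0.730, -0.519); φ = arcsin(p_z) ≈ -31.29°, λ = atan2(p_y, p_x) ≈ 58.74°.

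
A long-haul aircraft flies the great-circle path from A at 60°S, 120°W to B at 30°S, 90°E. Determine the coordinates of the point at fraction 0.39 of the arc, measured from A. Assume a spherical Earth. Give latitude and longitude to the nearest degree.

Convert each endpoint to a unit vector on the sphere (x = cos φ cos λ, y = cos φ sin λ, z = sin φ).
The central angle between the endpoints is δ = arccos(p₁·p₂) ≈ 1.513 rad (86.7°).
Interpolate at f = 0.39 with slerp weights a = sin((1−f)δ)/sin δ ≈ 0.799, b = sin(fδ)/sin δ ≈ 0.557.
p = a·p₁ + b·p₂ ≈ (-0.200, 0.137, -0.970); φ = arcsin(p_z) ≈ -75.99°, λ = atan2(p_y, p_x) ≈ 145.58°.

≈ 76°S, 146°E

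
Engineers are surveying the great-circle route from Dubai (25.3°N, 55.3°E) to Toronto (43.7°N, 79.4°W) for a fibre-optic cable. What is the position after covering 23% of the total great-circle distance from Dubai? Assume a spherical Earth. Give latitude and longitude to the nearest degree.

≈ 44°N, 39°E

From cos δ = sin φ₁ sin φ₂ + cos φ₁ cos φ₂ cos Δλ, the central angle is δ ≈ 1.736 rad (99.5°).
Interpolate at f = 0.23 with slerp weights a = sin((1−f)δ)/sin δ ≈ 0.986, b = sin(fδ)/sin δ ≈ 0.394.
p = a·p₁ + b·p₂ ≈ (0.560, 0.453, 0.694); φ = arcsin(p_z) ≈ 43.93°, λ = atan2(p_y, p_x) ≈ 38.97°.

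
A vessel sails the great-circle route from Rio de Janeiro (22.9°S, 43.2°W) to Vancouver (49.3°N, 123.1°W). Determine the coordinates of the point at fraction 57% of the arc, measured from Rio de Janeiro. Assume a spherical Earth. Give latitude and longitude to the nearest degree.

Write both endpoints as unit vectors p₁, p₂ with components (cos φ cos λ, cos φ sin λ, sin φ).
The central angle between the endpoints is δ = arccos(p₁·p₂) ≈ 1.762 rad (100.9°).
Interpolate at f = 0.57 with slerp weights a = sin((1−f)δ)/sin δ ≈ 0.700, b = sin(fδ)/sin δ ≈ 0.859.
p = a·p₁ + b·p₂ ≈ (0.164, -0.911, 0.379); φ = arcsin(p_z) ≈ 22.28°, λ = atan2(p_y, p_x) ≈ -79.80°.

≈ (22°N, 80°W)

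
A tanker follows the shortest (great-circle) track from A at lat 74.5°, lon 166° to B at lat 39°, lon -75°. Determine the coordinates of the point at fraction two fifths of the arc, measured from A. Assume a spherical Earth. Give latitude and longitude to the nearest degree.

≈ lat 71°, lon -105°

The haversine formula gives a central angle δ ≈ 1.041 rad (59.6°) between the endpoints.
Interpolate at f = 2/5 with slerp weights a = sin((1−f)δ)/sin δ ≈ 0.678, b = sin(fδ)/sin δ ≈ 0.469.
p = a·p₁ + b·p₂ ≈ (-0.081, -0.308, 0.948); φ = arcsin(p_z) ≈ 71.42°, λ = atan2(p_y, p_x) ≈ -104.81°.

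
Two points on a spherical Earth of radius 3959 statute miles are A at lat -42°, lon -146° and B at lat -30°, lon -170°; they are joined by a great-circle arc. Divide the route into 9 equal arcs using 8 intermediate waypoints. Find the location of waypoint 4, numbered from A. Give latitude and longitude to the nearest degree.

≈ lat -37°, lon -158°

From cos δ = sin φ₁ sin φ₂ + cos φ₁ cos φ₂ cos Δλ, the central angle is δ ≈ 0.396 rad (22.7°).
Interpolate at f = 4/9 with slerp weights a = sin((1−f)δ)/sin δ ≈ 0.566, b = sin(fδ)/sin δ ≈ 0.454.
p = a·p₁ + b·p₂ ≈ (-0.736, -0.303, -0.606); φ = arcsin(p_z) ≈ -37.27°, λ = atan2(p_y, p_x) ≈ -157.59°.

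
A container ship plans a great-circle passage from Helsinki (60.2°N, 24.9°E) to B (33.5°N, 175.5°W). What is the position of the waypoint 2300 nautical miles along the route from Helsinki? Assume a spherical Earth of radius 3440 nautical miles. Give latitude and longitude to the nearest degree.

Write both endpoints as unit vectors p₁, p₂ with components (cos φ cos λ, cos φ sin λ, sin φ).
The central angle between the endpoints is δ = arccos(p₁·p₂) ≈ 1.480 rad (84.8°). The total great-circle distance is δ·R ≈ 1.480 × 3440 ≈ 5092 nmi, so the target fraction is f = 2300/5092 ≈ 0.452.
Interpolate at f ≈ 0.452 with slerp weights a = sin((1−f)δ)/sin δ ≈ 0.728, b = sin(fδ)/sin δ ≈ 0.622.
p = a·p₁ + b·p₂ ≈ (-0.189, 0.112, 0.976); φ = arcsin(p_z) ≈ 77.31°, λ = atan2(p_y, p_x) ≈ 149.44°.

≈ (77°N, 149°E)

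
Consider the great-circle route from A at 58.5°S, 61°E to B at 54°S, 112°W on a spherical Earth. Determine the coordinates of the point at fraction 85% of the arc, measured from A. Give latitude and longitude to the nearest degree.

Write both endpoints as unit vectors p₁, p₂ with components (cos φ cos λ, cos φ sin λ, sin φ).
The central angle between the endpoints is δ = arccos(p₁·p₂) ≈ 1.176 rad (67.4°).
Interpolate at f = 0.85 with slerp weights a = sin((1−f)δ)/sin δ ≈ 0.190, b = sin(fδ)/sin δ ≈ 0.911.
p = a·p₁ + b·p₂ ≈ (-0.153, -0.410, -0.899); φ = arcsin(p_z) ≈ -64.07°, λ = atan2(p_y, p_x) ≈ -110.41°.

≈ 64°S, 110°W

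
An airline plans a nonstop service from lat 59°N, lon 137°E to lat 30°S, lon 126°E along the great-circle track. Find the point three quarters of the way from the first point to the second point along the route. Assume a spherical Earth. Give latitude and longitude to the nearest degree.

≈ lat 8°S, lon 128°E

Write both endpoints as unit vectors p₁, p₂ with components (cos φ cos λ, cos φ sin λ, sin φ).
The central angle between the endpoints is δ = arccos(p₁·p₂) ≈ 1.562 rad (89.5°).
Interpolate at f = 3/4 with slerp weights a = sin((1−f)δ)/sin δ ≈ 0.381, b = sin(fδ)/sin δ ≈ 0.921.
p = a·p₁ + b·p₂ ≈ (-0.612, 0.779, -0.134); φ = arcsin(p_z) ≈ -7.72°, λ = atan2(p_y, p_x) ≈ 128.16°.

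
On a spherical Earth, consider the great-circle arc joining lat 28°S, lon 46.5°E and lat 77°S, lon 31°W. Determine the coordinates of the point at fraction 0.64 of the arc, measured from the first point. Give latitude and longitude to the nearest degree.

Convert each endpoint to a unit vector on the sphere (x = cos φ cos λ, y = cos φ sin λ, z = sin φ).
The central angle between the endpoints is δ = arccos(p₁·p₂) ≈ 1.047 rad (60.0°).
Interpolate at f = 0.64 with slerp weights a = sin((1−f)δ)/sin δ ≈ 0.425, b = sin(fδ)/sin δ ≈ 0.717.
p = a·p₁ + b·p₂ ≈ (0.397, 0.189, -0.898); φ = arcsin(p_z) ≈ -63.94°, λ = atan2(p_y, p_x) ≈ 25.49°.

≈ lat 64°S, lon 25°E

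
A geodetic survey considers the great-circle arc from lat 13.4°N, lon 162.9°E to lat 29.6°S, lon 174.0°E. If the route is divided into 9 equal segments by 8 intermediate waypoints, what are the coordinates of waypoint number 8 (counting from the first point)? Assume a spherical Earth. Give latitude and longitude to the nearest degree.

From cos δ = sin φ₁ sin φ₂ + cos φ₁ cos φ₂ cos Δλ, the central angle is δ ≈ 0.773 rad (44.3°).
Interpolate at f = 8/9 with slerp weights a = sin((1−f)δ)/sin δ ≈ 0.123, b = sin(fδ)/sin δ ≈ 0.908.
p = a·p₁ + b·p₂ ≈ (-0.900, 0.118, -0.420); φ = arcsin(p_z) ≈ -24.85°, λ = atan2(p_y, p_x) ≈ 172.55°.

≈ lat 25°S, lon 173°E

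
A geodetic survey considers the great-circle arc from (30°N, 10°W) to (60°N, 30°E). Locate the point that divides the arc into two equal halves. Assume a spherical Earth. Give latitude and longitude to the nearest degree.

Write both endpoints as unit vectors p₁, p₂ with components (cos φ cos λ, cos φ sin λ, sin φ).
The central angle between the endpoints is δ = arccos(p₁·p₂) ≈ 0.700 rad (40.1°).
Interpolate at f = 1/2 with slerp weights a = sin((1−f)δ)/sin δ ≈ 0.532, b = sin(fδ)/sin δ ≈ 0.532.
p = a·p₁ + b·p₂ ≈ (0.684, 0.053, 0.727); φ = arcsin(p_z) ≈ 46.65°, λ = atan2(p_y, p_x) ≈ 4.43°.

≈ (47°N, 4°E)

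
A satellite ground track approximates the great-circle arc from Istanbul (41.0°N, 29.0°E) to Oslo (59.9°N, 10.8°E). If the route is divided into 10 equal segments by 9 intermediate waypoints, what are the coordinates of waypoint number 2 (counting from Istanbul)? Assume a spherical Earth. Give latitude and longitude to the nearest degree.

Write both endpoints as unit vectors p₁, p₂ with components (cos φ cos λ, cos φ sin λ, sin φ).
The central angle between the endpoints is δ = arccos(p₁·p₂) ≈ 0.384 rad (22.0°).
Interpolate at f = 2/10 with slerp weights a = sin((1−f)δ)/sin δ ≈ 0.807, b = sin(fδ)/sin δ ≈ 0.205.
p = a·p₁ + b·p₂ ≈ (0.634, 0.315, 0.707); φ = arcsin(p_z) ≈ 44.97°, λ = atan2(p_y, p_x) ≈ 26.40°.

≈ 45°N, 26°E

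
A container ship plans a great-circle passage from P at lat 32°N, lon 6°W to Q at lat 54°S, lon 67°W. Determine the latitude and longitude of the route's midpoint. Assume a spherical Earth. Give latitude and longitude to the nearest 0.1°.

≈ lat 12.6°S, lon 30.4°W

The haversine formula gives a central angle δ ≈ 1.759 rad (100.8°) between the endpoints.
Interpolate at f = 1/2 with slerp weights a = sin((1−f)δ)/sin δ ≈ 0.784, b = sin(fδ)/sin δ ≈ 0.784.
p = a·p₁ + b·p₂ ≈ (0.842, -0.494, -0.219); φ = arcsin(p_z) ≈ -12.64°, λ = atan2(p_y, p_x) ≈ -30.41°.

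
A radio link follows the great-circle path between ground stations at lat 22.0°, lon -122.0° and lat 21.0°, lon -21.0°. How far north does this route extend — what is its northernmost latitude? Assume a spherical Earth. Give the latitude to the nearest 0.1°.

The great circle lies in the plane with unit normal n̂ = (p₁ × p₂)/|p₁ × p₂|.
Here n̂_z ≈ +0.850; the vertex latitude is φ_max = arccos|n̂_z| ≈ 31.8°.
Check via Clairaut: cos φ_max = |cos φ₁| · sin C = cos(22.0°)·sin(66.5°) ≈ 0.850, again giving ≈ 31.8°.

≈ 31.8°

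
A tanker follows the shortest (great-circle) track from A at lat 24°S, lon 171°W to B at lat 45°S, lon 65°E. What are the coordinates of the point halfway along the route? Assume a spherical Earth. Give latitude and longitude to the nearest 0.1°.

Convert each endpoint to a unit vector on the sphere (x = cos φ cos λ, y = cos φ sin λ, z = sin φ).
The central angle between the endpoints is δ = arccos(p₁·p₂) ≈ 1.644 rad (94.2°).
Interpolate at f = 1/2 with slerp weights a = sin((1−f)δ)/sin δ ≈ 0.735, b = sin(fδ)/sin δ ≈ 0.735.
p = a·p₁ + b·p₂ ≈ (-0.443, 0.366, -0.818); φ = arcsin(p_z) ≈ -54.92°, λ = atan2(p_y, p_x) ≈ 140.47°.

≈ lat 54.9°S, lon 140.5°E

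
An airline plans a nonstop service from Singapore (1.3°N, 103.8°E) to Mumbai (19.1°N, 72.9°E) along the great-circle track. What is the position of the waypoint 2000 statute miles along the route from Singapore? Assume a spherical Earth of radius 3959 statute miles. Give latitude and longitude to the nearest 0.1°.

Write both endpoints as unit vectors p₁, p₂ with components (cos φ cos λ, cos φ sin λ, sin φ).
The central angle between the endpoints is δ = arccos(p₁·p₂) ≈ 0.613 rad (35.1°). The total great-circle distance is δ·R ≈ 0.613 × 3959 ≈ 2426 mi, so the target fraction is f = 2000/2426 ≈ 0.824.
Interpolate at f ≈ 0.824 with slerp weights a = sin((1−f)δ)/sin δ ≈ 0.187, b = sin(fδ)/sin δ ≈ 0.841.
p = a·p₁ + b·p₂ ≈ (0.189, 0.941, 0.280); φ = arcsin(p_z) ≈ 16.23°, λ = atan2(p_y, p_x) ≈ 78.63°.

≈ 16.2°N, 78.6°E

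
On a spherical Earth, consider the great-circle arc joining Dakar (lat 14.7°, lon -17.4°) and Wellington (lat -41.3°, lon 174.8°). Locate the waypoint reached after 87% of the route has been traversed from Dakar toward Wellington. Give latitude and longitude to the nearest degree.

≈ lat -58°, lon -169°

Write both endpoints as unit vectors p₁, p₂ with components (cos φ cos λ, cos φ sin λ, sin φ).
The central angle between the endpoints is δ = arccos(p₁·p₂) ≈ 2.642 rad (151.4°).
Interpolate at f = 0.87 with slerp weights a = sin((1−f)δ)/sin δ ≈ 0.703, b = sin(fδ)/sin δ ≈ 1.558.
p = a·p₁ + b·p₂ ≈ (-0.517, -0.097, -0.850); φ = arcsin(p_z) ≈ -58.24°, λ = atan2(p_y, p_x) ≈ -169.36°.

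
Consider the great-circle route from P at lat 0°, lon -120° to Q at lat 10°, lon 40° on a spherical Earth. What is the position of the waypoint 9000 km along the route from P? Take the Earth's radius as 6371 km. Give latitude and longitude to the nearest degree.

≈ lat 27°, lon -40°

From cos δ = sin φ₁ sin φ₂ + cos φ₁ cos φ₂ cos Δλ, the central angle is δ ≈ 2.753 rad (157.7°). The total great-circle distance is δ·R ≈ 2.753 × 6371 ≈ 17539 km, so the target fraction is f = 9000/17539 ≈ 0.513.
Interpolate at f ≈ 0.513 with slerp weights a = sin((1−f)δ)/sin δ ≈ 2.569, b = sin(fδ)/sin δ ≈ 2.606.
p = a·p₁ + b·p₂ ≈ (0.681, -0.575, 0.453); φ = arcsin(p_z) ≈ 26.91°, λ = atan2(p_y, p_x) ≈ -40.17°.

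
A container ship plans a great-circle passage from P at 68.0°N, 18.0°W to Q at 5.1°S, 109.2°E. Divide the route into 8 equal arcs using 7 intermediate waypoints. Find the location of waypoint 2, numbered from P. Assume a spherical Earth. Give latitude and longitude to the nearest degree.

≈ 67°N, 57°E

From cos δ = sin φ₁ sin φ₂ + cos φ₁ cos φ₂ cos Δλ, the central angle is δ ≈ 1.884 rad (107.9°).
Interpolate at f = 2/8 with slerp weights a = sin((1−f)δ)/sin δ ≈ 1.038, b = sin(fδ)/sin δ ≈ 0.477.
p = a·p₁ + b·p₂ ≈ (0.214, 0.328, 0.920); φ = arcsin(p_z) ≈ 66.93°, λ = atan2(p_y, p_x) ≈ 56.97°.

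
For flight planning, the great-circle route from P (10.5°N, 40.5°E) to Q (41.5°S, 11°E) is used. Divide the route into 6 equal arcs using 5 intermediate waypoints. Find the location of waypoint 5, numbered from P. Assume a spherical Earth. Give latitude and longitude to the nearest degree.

Write both endpoints as unit vectors p₁, p₂ with components (cos φ cos λ, cos φ sin λ, sin φ).
The central angle between the endpoints is δ = arccos(p₁·p₂) ≈ 1.024 rad (58.7°).
Interpolate at f = 5/6 with slerp weights a = sin((1−f)δ)/sin δ ≈ 0.199, b = sin(fδ)/sin δ ≈ 0.882.
p = a·p₁ + b·p₂ ≈ (0.797, 0.253, -0.548); φ = arcsin(p_z) ≈ -33.25°, λ = atan2(p_y, p_x) ≈ 17.61°.

≈ (33°S, 18°E)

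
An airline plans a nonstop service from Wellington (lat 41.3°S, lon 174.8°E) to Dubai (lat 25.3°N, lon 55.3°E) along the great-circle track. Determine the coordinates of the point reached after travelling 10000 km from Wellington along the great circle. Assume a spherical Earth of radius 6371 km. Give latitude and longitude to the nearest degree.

≈ lat 1°N, lon 86°E

The haversine formula gives a central angle δ ≈ 2.235 rad (128.1°) between the endpoints. The total great-circle distance is δ·R ≈ 2.235 × 6371 ≈ 14240 km, so the target fraction is f = 10000/14240 ≈ 0.702.
Interpolate at f ≈ 0.702 with slerp weights a = sin((1−f)δ)/sin δ ≈ 0.784, b = sin(fδ)/sin δ ≈ 1.270.
p = a·p₁ + b·p₂ ≈ (0.067, 0.997, 0.025); φ = arcsin(p_z) ≈ 1.44°, λ = atan2(p_y, p_x) ≈ 86.16°.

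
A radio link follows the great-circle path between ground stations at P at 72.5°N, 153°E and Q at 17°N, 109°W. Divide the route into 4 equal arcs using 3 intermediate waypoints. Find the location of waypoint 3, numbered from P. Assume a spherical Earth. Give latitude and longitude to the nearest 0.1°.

≈ 35.0°N, 116.0°W

Convert each endpoint to a unit vector on the sphere (x = cos φ cos λ, y = cos φ sin λ, z = sin φ).
The central angle between the endpoints is δ = arccos(p₁·p₂) ≈ 1.330 rad (76.2°).
Interpolate at f = 3/4 with slerp weights a = sin((1−f)δ)/sin δ ≈ 0.336, b = sin(fδ)/sin δ ≈ 0.865.
p = a·p₁ + b·p₂ ≈ (-0.359, -0.736, 0.573); φ = arcsin(p_z) ≈ 34.99°, λ = atan2(p_y, p_x) ≈ -116.02°.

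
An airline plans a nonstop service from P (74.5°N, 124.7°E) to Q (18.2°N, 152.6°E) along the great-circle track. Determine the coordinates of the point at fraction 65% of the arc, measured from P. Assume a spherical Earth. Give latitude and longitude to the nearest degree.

≈ (38°N, 149°E)

Write both endpoints as unit vectors p₁, p₂ with components (cos φ cos λ, cos φ sin λ, sin φ).
The central angle between the endpoints is δ = arccos(p₁·p₂) ≈ 1.018 rad (58.3°).
Interpolate at f = 0.65 with slerp weights a = sin((1−f)δ)/sin δ ≈ 0.410, b = sin(fδ)/sin δ ≈ 0.722.
p = a·p₁ + b·p₂ ≈ (-0.671, 0.406, 0.620); φ = arcsin(p_z) ≈ 38.34°, λ = atan2(p_y, p_x) ≈ 148.85°.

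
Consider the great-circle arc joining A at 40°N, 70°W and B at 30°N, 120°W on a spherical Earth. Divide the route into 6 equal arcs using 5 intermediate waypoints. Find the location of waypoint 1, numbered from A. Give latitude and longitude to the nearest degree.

≈ 40°N, 79°W

From cos δ = sin φ₁ sin φ₂ + cos φ₁ cos φ₂ cos Δλ, the central angle is δ ≈ 0.726 rad (41.6°).
Interpolate at f = 1/6 with slerp weights a = sin((1−f)δ)/sin δ ≈ 0.857, b = sin(fδ)/sin δ ≈ 0.182.
p = a·p₁ + b·p₂ ≈ (0.146, -0.753, 0.642); φ = arcsin(p_z) ≈ 39.91°, λ = atan2(p_y, p_x) ≈ -79.05°.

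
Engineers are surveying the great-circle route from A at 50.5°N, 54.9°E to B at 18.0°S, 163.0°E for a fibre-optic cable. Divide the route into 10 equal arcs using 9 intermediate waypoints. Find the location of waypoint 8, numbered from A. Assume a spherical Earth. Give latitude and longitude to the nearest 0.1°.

≈ 0.4°S, 147.8°E

Write both endpoints as unit vectors p₁, p₂ with components (cos φ cos λ, cos φ sin λ, sin φ).
The central angle between the endpoints is δ = arccos(p₁·p₂) ≈ 2.011 rad (115.2°).
Interpolate at f = 8/10 with slerp weights a = sin((1−f)δ)/sin δ ≈ 0.433, b = sin(fδ)/sin δ ≈ 1.105.
p = a·p₁ + b·p₂ ≈ (-0.846, 0.532, -0.007); φ = arcsin(p_z) ≈ -0.42°, λ = atan2(p_y, p_x) ≈ 147.83°.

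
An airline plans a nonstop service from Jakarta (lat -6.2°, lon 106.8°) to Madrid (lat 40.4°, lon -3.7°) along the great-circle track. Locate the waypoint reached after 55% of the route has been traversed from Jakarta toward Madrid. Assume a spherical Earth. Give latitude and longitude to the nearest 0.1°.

≈ lat 30.7°, lon 56.9°

Write both endpoints as unit vectors p₁, p₂ with components (cos φ cos λ, cos φ sin λ, sin φ).
The central angle between the endpoints is δ = arccos(p₁·p₂) ≈ 1.913 rad (109.6°).
Interpolate at f = 0.55 with slerp weights a = sin((1−f)δ)/sin δ ≈ 0.805, b = sin(fδ)/sin δ ≈ 0.922.
p = a·p₁ + b·p₂ ≈ (0.469, 0.721, 0.510); φ = arcsin(p_z) ≈ 30.69°, λ = atan2(p_y, p_x) ≈ 56.93°.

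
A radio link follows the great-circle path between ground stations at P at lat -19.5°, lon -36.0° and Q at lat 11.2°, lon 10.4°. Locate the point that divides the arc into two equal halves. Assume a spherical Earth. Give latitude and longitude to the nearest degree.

Write both endpoints as unit vectors p₁, p₂ with components (cos φ cos λ, cos φ sin λ, sin φ).
The central angle between the endpoints is δ = arccos(p₁·p₂) ≈ 0.961 rad (55.1°).
Interpolate at f = 1/2 with slerp weights a = sin((1−f)δ)/sin δ ≈ 0.564, b = sin(fδ)/sin δ ≈ 0.564.
p = a·p₁ + b·p₂ ≈ (0.974, -0.213, -0.079); φ = arcsin(p_z) ≈ -4.51°, λ = atan2(p_y, p_x) ≈ -12.31°.

≈ lat -5°, lon -12°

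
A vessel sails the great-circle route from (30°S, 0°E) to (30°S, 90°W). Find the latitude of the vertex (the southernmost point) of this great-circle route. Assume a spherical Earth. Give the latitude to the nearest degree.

≈ 39°S

The great circle lies in the plane with unit normal n̂ = (p₁ × p₂)/|p₁ × p₂|.
Here n̂_z ≈ -0.775; the vertex latitude is φ_max = arccos|n̂_z| ≈ 39.2°.
Check via Clairaut: cos φ_max = |cos φ₁| · sin C = cos(30.0°)·sin(116.6°) ≈ 0.775, again giving ≈ 39.2°.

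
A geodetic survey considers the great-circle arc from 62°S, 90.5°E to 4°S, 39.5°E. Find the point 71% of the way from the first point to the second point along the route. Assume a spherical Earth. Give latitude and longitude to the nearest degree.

From cos δ = sin φ₁ sin φ₂ + cos φ₁ cos φ₂ cos Δλ, the central angle is δ ≈ 1.206 rad (69.1°).
Interpolate at f = 0.71 with slerp weights a = sin((1−f)δ)/sin δ ≈ 0.367, b = sin(fδ)/sin δ ≈ 0.809.
p = a·p₁ + b·p₂ ≈ (0.621, 0.685, -0.380); φ = arcsin(p_z) ≈ -22.35°, λ = atan2(p_y, p_x) ≈ 47.82°.

≈ 22°S, 48°E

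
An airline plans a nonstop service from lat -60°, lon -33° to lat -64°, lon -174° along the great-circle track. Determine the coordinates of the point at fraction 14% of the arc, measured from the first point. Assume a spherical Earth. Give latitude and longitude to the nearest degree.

≈ lat -67°, lon -39°

The haversine formula gives a central angle δ ≈ 0.917 rad (52.6°) between the endpoints.
Interpolate at f = 0.14 with slerp weights a = sin((1−f)δ)/sin δ ≈ 0.894, b = sin(fδ)/sin δ ≈ 0.161.
p = a·p₁ + b·p₂ ≈ (0.304, -0.251, -0.919); φ = arcsin(p_z) ≈ -66.77°, λ = atan2(p_y, p_x) ≈ -39.48°.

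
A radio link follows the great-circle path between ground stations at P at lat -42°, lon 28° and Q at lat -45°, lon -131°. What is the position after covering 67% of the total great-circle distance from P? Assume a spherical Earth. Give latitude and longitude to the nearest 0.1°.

≈ lat -72.4°, lon -104.8°

Write both endpoints as unit vectors p₁, p₂ with components (cos φ cos λ, cos φ sin λ, sin φ).
The central angle between the endpoints is δ = arccos(p₁·p₂) ≈ 1.588 rad (91.0°).
Interpolate at f = 0.67 with slerp weights a = sin((1−f)δ)/sin δ ≈ 0.501, b = sin(fδ)/sin δ ≈ 0.874.
p = a·p₁ + b·p₂ ≈ (-0.077, -0.292, -0.953); φ = arcsin(p_z) ≈ -72.42°, λ = atan2(p_y, p_x) ≈ -104.82°.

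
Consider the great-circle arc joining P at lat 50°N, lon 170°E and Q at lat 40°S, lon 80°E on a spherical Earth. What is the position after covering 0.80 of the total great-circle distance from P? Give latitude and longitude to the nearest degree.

Write both endpoints as unit vectors p₁, p₂ with components (cos φ cos λ, cos φ sin λ, sin φ).
The central angle between the endpoints is δ = arccos(p₁·p₂) ≈ 2.086 rad (119.5°).
Interpolate at f = 0.80 with slerp weights a = sin((1−f)δ)/sin δ ≈ 0.465, b = sin(fδ)/sin δ ≈ 1.143.
p = a·p₁ + b·p₂ ≈ (-0.143, 0.915, -0.378); φ = arcsin(p_z) ≈ -22.24°, λ = atan2(p_y, p_x) ≈ 98.86°.

≈ lat 22°S, lon 99°E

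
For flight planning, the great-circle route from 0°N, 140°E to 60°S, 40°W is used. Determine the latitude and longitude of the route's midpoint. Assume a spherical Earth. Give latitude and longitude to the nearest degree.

The haversine formula gives a central angle δ ≈ 2.094 rad (120.0°) between the endpoints.
Interpolate at f = 1/2 with slerp weights a = sin((1−f)δ)/sin δ ≈ 1.000, b = sin(fδ)/sin δ ≈ 1.000.
p = a·p₁ + b·p₂ ≈ (-0.383, 0.321, -0.866); φ = arcsin(p_z) ≈ -60.00°, λ = atan2(p_y, p_x) ≈ 140.00°.

≈ 60°S, 140°E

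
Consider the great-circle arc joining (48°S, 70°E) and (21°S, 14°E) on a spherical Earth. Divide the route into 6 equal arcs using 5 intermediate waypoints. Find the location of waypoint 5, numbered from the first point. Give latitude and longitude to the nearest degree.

The haversine formula gives a central angle δ ≈ 0.908 rad (52.0°) between the endpoints.
Interpolate at f = 5/6 with slerp weights a = sin((1−f)δ)/sin δ ≈ 0.191, b = sin(fδ)/sin δ ≈ 0.871.
p = a·p₁ + b·p₂ ≈ (0.833, 0.317, -0.454); φ = arcsin(p_z) ≈ -27.01°, λ = atan2(p_y, p_x) ≈ 20.84°.

≈ (27°S, 21°E)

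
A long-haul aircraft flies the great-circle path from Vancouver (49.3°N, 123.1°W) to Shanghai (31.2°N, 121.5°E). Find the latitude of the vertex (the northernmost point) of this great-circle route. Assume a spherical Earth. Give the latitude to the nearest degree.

The great circle lies in the plane with unit normal n̂ = (p₁ × p₂)/|p₁ × p₂|.
Here n̂_z ≈ -0.510; the vertex latitude is φ_max = arccos|n̂_z| ≈ 59.3°.
Check via Clairaut: cos φ_max = |cos φ₁| · sin C = cos(49.3°)·sin(51.4°) ≈ 0.510, again giving ≈ 59.3°.

≈ 59°N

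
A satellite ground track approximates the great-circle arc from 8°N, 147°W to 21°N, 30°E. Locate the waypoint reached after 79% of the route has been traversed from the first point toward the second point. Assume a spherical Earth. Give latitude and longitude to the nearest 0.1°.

≈ 52.4°N, 24.7°E

Write both endpoints as unit vectors p₁, p₂ with components (cos φ cos λ, cos φ sin λ, sin φ).
The central angle between the endpoints is δ = arccos(p₁·p₂) ≈ 2.633 rad (150.9°).
Interpolate at f = 0.79 with slerp weights a = sin((1−f)δ)/sin δ ≈ 1.078, b = sin(fδ)/sin δ ≈ 1.793.
p = a·p₁ + b·p₂ ≈ (0.554, 0.255, 0.792); φ = arcsin(p_z) ≈ 52.42°, λ = atan2(p_y, p_x) ≈ 24.74°.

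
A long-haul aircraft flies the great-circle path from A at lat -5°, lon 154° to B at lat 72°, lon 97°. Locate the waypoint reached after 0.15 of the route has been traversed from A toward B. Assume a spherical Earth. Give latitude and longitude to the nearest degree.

The haversine formula gives a central angle δ ≈ 1.486 rad (85.1°) between the endpoints.
Interpolate at f = 0.15 with slerp weights a = sin((1−f)δ)/sin δ ≈ 0.956, b = sin(fδ)/sin δ ≈ 0.222.
p = a·p₁ + b·p₂ ≈ (-0.865, 0.486, 0.128); φ = arcsin(p_z) ≈ 7.33°, λ = atan2(p_y, p_x) ≈ 150.68°.

≈ lat 7°, lon 151°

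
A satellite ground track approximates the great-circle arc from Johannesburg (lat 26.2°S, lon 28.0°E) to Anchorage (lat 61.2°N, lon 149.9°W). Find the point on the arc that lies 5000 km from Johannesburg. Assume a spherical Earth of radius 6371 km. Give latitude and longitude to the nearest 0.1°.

Write both endpoints as unit vectors p₁, p₂ with components (cos φ cos λ, cos φ sin λ, sin φ).
The central angle between the endpoints is δ = arccos(p₁·p₂) ≈ 2.530 rad (145.0°). The total great-circle distance is δ·R ≈ 2.530 × 6371 ≈ 16120 km, so the target fraction is f = 5000/16120 ≈ 0.310.
Interpolate at f ≈ 0.310 with slerp weights a = sin((1−f)δ)/sin δ ≈ 1.716, b = sin(fδ)/sin δ ≈ 1.231.
p = a·p₁ + b·p₂ ≈ (0.846, 0.425, 0.321); φ = arcsin(p_z) ≈ 18.75°, λ = atan2(p_y, p_x) ≈ 26.68°.

≈ lat 18.7°N, lon 26.7°E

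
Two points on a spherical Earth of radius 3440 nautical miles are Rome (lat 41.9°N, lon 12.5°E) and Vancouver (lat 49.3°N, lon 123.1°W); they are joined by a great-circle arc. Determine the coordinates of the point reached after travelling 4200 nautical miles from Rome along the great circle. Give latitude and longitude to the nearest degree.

Write both endpoints as unit vectors p₁, p₂ with components (cos φ cos λ, cos φ sin λ, sin φ).
The central angle between the endpoints is δ = arccos(p₁·p₂) ≈ 1.411 rad (80.8°). The total great-circle distance is δ·R ≈ 1.411 × 3440 ≈ 4852 nmi, so the target fraction is f = 4200/4852 ≈ 0.866.
Interpolate at f ≈ 0.866 with slerp weights a = sin((1−f)δ)/sin δ ≈ 0.191, b = sin(fδ)/sin δ ≈ 0.952.
p = a·p₁ + b·p₂ ≈ (-0.200, -0.489, 0.849); φ = arcsin(p_z) ≈ 58.10°, λ = atan2(p_y, p_x) ≈ -112.25°.

≈ lat 58°N, lon 112°W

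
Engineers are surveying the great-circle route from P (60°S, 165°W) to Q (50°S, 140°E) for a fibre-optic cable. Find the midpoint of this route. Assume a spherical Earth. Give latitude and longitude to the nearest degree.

≈ (58°S, 164°E)

Convert each endpoint to a unit vector on the sphere (x = cos φ cos λ, y = cos φ sin λ, z = sin φ).
The central angle between the endpoints is δ = arccos(p₁·p₂) ≈ 0.559 rad (32.0°).
Interpolate at f = 1/2 with slerp weights a = sin((1−f)δ)/sin δ ≈ 0.520, b = sin(fδ)/sin δ ≈ 0.520.
p = a·p₁ + b·p₂ ≈ (-0.507, 0.148, -0.849); φ = arcsin(p_z) ≈ -58.10°, λ = atan2(p_y, p_x) ≈ 163.78°.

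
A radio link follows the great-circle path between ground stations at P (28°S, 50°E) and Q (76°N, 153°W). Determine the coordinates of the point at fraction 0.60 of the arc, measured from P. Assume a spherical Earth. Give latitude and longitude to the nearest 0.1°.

≈ (49.8°N, 60.9°E)

Write both endpoints as unit vectors p₁, p₂ with components (cos φ cos λ, cos φ sin λ, sin φ).
The central angle between the endpoints is δ = arccos(p₁·p₂) ≈ 2.281 rad (130.7°).
Interpolate at f = 0.60 with slerp weights a = sin((1−f)δ)/sin δ ≈ 1.043, b = sin(fδ)/sin δ ≈ 1.292.
p = a·p₁ + b·p₂ ≈ (0.314, 0.564, 0.764); φ = arcsin(p_z) ≈ 49.82°, λ = atan2(p_y, p_x) ≈ 60.91°.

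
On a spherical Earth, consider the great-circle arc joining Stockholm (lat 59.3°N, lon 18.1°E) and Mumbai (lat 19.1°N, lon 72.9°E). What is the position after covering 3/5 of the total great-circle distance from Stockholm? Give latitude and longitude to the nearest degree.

From cos δ = sin φ₁ sin φ₂ + cos φ₁ cos φ₂ cos Δλ, the central angle is δ ≈ 0.977 rad (56.0°).
Interpolate at f = 3/5 with slerp weights a = sin((1−f)δ)/sin δ ≈ 0.460, b = sin(fδ)/sin δ ≈ 0.667.
p = a·p₁ + b·p₂ ≈ (0.408, 0.676, 0.614); φ = arcsin(p_z) ≈ 37.85°, λ = atan2(p_y, p_x) ≈ 58.85°.

≈ lat 38°N, lon 59°E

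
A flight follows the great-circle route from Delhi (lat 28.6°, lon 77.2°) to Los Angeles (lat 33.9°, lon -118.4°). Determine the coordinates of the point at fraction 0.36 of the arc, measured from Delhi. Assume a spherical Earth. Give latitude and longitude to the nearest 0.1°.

≈ lat 67.4°, lon 102.6°

From cos δ = sin φ₁ sin φ₂ + cos φ₁ cos φ₂ cos Δλ, the central angle is δ ≈ 2.021 rad (115.8°).
Interpolate at f = 0.36 with slerp weights a = sin((1−f)δ)/sin δ ≈ 1.068, b = sin(fδ)/sin δ ≈ 0.738.
p = a·p₁ + b·p₂ ≈ (-0.084, 0.375, 0.923); φ = arcsin(p_z) ≈ 67.39°, λ = atan2(p_y, p_x) ≈ 102.59°.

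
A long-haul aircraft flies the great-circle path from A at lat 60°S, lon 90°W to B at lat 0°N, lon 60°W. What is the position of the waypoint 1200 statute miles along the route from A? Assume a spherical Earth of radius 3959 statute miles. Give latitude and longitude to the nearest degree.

≈ lat 45°S, lon 77°W

Convert each endpoint to a unit vector on the sphere (x = cos φ cos λ, y = cos φ sin λ, z = sin φ).
The central angle between the endpoints is δ = arccos(p₁·p₂) ≈ 1.123 rad (64.3°). The total great-circle distance is δ·R ≈ 1.123 × 3959 ≈ 4446 mi, so the target fraction is f = 1200/4446 ≈ 0.270.
Interpolate at f ≈ 0.270 with slerp weights a = sin((1−f)δ)/sin δ ≈ 0.811, b = sin(fδ)/sin δ ≈ 0.331.
p = a·p₁ + b·p₂ ≈ (0.166, -0.692, -0.702); φ = arcsin(p_z) ≈ -44.62°, λ = atan2(p_y, p_x) ≈ -76.55°.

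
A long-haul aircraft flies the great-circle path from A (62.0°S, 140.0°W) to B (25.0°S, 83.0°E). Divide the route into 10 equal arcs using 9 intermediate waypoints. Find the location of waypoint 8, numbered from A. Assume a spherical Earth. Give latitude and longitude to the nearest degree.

From cos δ = sin φ₁ sin φ₂ + cos φ₁ cos φ₂ cos Δλ, the central angle is δ ≈ 1.509 rad (86.4°).
Interpolate at f = 8/10 with slerp weights a = sin((1−f)δ)/sin δ ≈ 0.298, b = sin(fδ)/sin δ ≈ 0.936.
p = a·p₁ + b·p₂ ≈ (-0.004, 0.752, -0.659); φ = arcsin(p_z) ≈ -41.20°, λ = atan2(p_y, p_x) ≈ 90.28°.

≈ (41°S, 90°E)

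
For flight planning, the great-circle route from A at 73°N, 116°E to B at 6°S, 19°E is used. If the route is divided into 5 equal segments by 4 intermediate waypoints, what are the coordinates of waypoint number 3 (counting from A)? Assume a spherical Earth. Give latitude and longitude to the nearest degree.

Convert each endpoint to a unit vector on the sphere (x = cos φ cos λ, y = cos φ sin λ, z = sin φ).
The central angle between the endpoints is δ = arccos(p₁·p₂) ≈ 1.707 rad (97.8°).
Interpolate at f = 3/5 with slerp weights a = sin((1−f)δ)/sin δ ≈ 0.637, b = sin(fδ)/sin δ ≈ 0.862.
p = a·p₁ + b·p₂ ≈ (0.729, 0.446, 0.519); φ = arcsin(p_z) ≈ 31.25°, λ = atan2(p_y, p_x) ≈ 31.48°.

≈ 31°N, 31°E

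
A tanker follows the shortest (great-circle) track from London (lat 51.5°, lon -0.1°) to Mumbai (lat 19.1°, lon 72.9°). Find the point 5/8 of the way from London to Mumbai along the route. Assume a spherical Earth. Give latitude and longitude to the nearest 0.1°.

≈ lat 36.2°, lon 53.3°

Write both endpoints as unit vectors p₁, p₂ with components (cos φ cos λ, cos φ sin λ, sin φ).
The central angle between the endpoints is δ = arccos(p₁·p₂) ≈ 1.128 rad (64.7°).
Interpolate at f = 5/8 with slerp weights a = sin((1−f)δ)/sin δ ≈ 0.454, b = sin(fδ)/sin δ ≈ 0.717.
p = a·p₁ + b·p₂ ≈ (0.482, 0.647, 0.590); φ = arcsin(p_z) ≈ 36.18°, λ = atan2(p_y, p_x) ≈ 53.32°.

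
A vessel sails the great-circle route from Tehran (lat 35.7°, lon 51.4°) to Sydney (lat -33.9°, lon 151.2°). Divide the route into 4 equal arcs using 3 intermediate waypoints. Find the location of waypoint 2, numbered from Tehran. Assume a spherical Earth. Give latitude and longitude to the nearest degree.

≈ lat 1°, lon 102°

Convert each endpoint to a unit vector on the sphere (x = cos φ cos λ, y = cos φ sin λ, z = sin φ).
The central angle between the endpoints is δ = arccos(p₁·p₂) ≈ 2.027 rad (116.1°).
Interpolate at f = 2/4 with slerp weights a = sin((1−f)δ)/sin δ ≈ 0.945, b = sin(fδ)/sin δ ≈ 0.945.
p = a·p₁ + b·p₂ ≈ (-0.209, 0.978, 0.024); φ = arcsin(p_z) ≈ 1.40°, λ = atan2(p_y, p_x) ≈ 102.04°.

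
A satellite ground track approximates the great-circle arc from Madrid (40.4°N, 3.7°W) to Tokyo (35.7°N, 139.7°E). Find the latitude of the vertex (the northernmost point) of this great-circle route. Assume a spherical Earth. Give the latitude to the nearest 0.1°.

≈ 68.2°N

The great circle lies in the plane with unit normal n̂ = (p₁ × p₂)/|p₁ × p₂|.
Here n̂_z ≈ +0.371; the vertex latitude is φ_max = arccos|n̂_z| ≈ 68.2°.
Check via Clairaut: cos φ_max = |cos φ₁| · sin C = cos(40.4°)·sin(29.2°) ≈ 0.371, again giving ≈ 68.2°.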